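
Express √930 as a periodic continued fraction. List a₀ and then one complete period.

[30; 2, 60]

a₀ = ⌊√930⌋ = 30.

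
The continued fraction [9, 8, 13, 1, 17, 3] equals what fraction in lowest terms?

56486/6191

Fold from the inside: start with 3/1.
  17 + 1/3 = 52/3
  1 + 3/52 = 55/52
  13 + 52/55 = 767/55
  8 + 55/767 = 6191/767
  9 + 767/6191 = 56486/6191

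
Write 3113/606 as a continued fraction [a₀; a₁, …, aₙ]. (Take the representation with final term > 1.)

[5; 7, 3, 3, 8]

3113 = 5×606 + 83
606 = 7×83 + 25
83 = 3×25 + 8
25 = 3×8 + 1
8 = 8×1 + 0  (stop)
So 3113/606 = [5; 7, 3, 3, 8].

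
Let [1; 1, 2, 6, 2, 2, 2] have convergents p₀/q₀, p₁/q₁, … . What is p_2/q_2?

Using pₖ = aₖpₖ₋₁ + pₖ₋₂, qₖ = aₖqₖ₋₁ + qₖ₋₂ (with p₋₁=1, p₋₂=0, q₋₁=0, q₋₂=1):
  k=0: a=1, p=1, q=1
  k=1: a=1, p=2, q=1
  k=2: a=2, p=5, q=3

5/3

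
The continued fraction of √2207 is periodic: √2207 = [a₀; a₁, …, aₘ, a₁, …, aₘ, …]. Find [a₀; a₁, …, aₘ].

[46; 1, 45, 1, 92]

a₀ = ⌊√2207⌋ = 46.
With m₀=0, d₀=1 and mₖ₊₁ = dₖaₖ − mₖ, dₖ₊₁ = (n − mₖ₊₁²)/dₖ, aₖ₊₁ = ⌊(a₀+mₖ₊₁)/dₖ₊₁⌋:
  k=1: m=46, d=91, a=1
  k=2: m=45, d=2, a=45
  k=3: m=45, d=91, a=1
  k=4: m=46, d=1, a=92
d=1 and a=2a₀=92 at k=4, so the next step gives (m, d) = (46, 91) again — its k=1 value — and the period has length 4.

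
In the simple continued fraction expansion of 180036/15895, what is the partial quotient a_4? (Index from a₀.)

180036 = 11·15895 + 5191   →  a_0 = 11
15895 = 3·5191 + 322   →  a_1 = 3
5191 = 16·322 + 39   →  a_2 = 16
322 = 8·39 + 10   →  a_3 = 8
39 = 3·10 + 9   →  a_4 = 3

3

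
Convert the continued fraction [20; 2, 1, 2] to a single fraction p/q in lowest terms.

163/8

Using pₖ = aₖpₖ₋₁ + pₖ₋₂ and qₖ = aₖqₖ₋₁ + qₖ₋₂:
  k=0: a=20, p=20, q=1
  k=1: a=2, p=41, q=2
  k=2: a=1, p=61, q=3
  k=3: a=2, p=163, q=8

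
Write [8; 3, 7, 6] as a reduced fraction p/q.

Fold from the inside: start with 6/1.
  7 + 1/6 = 43/6
  3 + 6/43 = 135/43
  8 + 43/135 = 1123/135

1123/135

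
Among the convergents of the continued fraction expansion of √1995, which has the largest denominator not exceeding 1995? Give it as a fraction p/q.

35911/804

√1995 = [44; 1, 1, 1, 88, …] (period length 4).
Convergents:
  p_0/q_0 = 44/1
  p_1/q_1 = 45/1
  p_2/q_2 = 89/2
  p_3/q_3 = 134/3
  p_4/q_4 = 11881/266
  p_5/q_5 = 12015/269
  p_6/q_6 = 23896/535
  p_7/q_7 = 35911/804
  p_8/q_8 = 3184064/71287
q_7 = 804 ≤ 1995 < 71287 = q_8, so the answer is 35911/804.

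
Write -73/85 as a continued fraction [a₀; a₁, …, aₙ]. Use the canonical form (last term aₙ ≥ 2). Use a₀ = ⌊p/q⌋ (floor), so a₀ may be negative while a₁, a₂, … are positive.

[-1; 7, 12]

-73 = -1*85 + 12
85 = 7*12 + 1
12 = 12*1 + 0  (stop)
So -73/85 = [-1; 7, 12].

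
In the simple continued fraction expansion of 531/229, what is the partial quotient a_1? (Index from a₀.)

3

531 = 2·229 + 73   →  a_0 = 2
229 = 3·73 + 10   →  a_1 = 3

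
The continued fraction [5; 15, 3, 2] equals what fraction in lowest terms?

Using pₖ = aₖpₖ₋₁ + pₖ₋₂ and qₖ = aₖqₖ₋₁ + qₖ₋₂:
  k=0: a=5, p=5, q=1
  k=1: a=15, p=76, q=15
  k=2: a=3, p=233, q=46
  k=3: a=2, p=542, q=107

542/107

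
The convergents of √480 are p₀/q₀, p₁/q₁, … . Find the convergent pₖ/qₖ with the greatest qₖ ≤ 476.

10341/472

√480 = [21; 1, 9, 1, 42, …] (period length 4).
Convergents:
  p_0/q_0 = 21/1
  p_1/q_1 = 22/1
  p_2/q_2 = 219/10
  p_3/q_3 = 241/11
  p_4/q_4 = 10341/472
  p_5/q_5 = 10582/483
q_4 = 472 ≤ 476 < 483 = q_5, so the answer is 10341/472.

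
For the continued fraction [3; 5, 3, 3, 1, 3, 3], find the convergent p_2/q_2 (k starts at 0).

51/16

Using pₖ = aₖpₖ₋₁ + pₖ₋₂, qₖ = aₖqₖ₋₁ + qₖ₋₂ (with p₋₁=1, p₋₂=0, q₋₁=0, q₋₂=1):
  k=0: a=3, p=3, q=1
  k=1: a=5, p=16, q=5
  k=2: a=3, p=51, q=16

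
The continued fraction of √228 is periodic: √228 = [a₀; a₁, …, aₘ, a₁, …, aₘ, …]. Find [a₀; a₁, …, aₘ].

[15; 10, 30]

a₀ = ⌊√228⌋ = 15.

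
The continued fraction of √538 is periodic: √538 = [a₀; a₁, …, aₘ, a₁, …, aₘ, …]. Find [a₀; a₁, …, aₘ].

[23; 5, 7, 1, 1, 7, 5, 46]

a₀ = ⌊√538⌋ = 23.
With m₀=0, d₀=1 and mₖ₊₁ = dₖaₖ − mₖ, dₖ₊₁ = (n − mₖ₊₁²)/dₖ, aₖ₊₁ = ⌊(a₀+mₖ₊₁)/dₖ₊₁⌋:
  k=1: m=23, d=9, a=5
  k=2: m=22, d=6, a=7
  k=3: m=20, d=23, a=1
  k=4: m=3, d=23, a=1
  k=5: m=20, d=6, a=7
  k=6: m=22, d=9, a=5
  k=7: m=23, d=1, a=46
d=1 and a=2a₀=46 at k=7, so the next step gives (m, d) = (23, 9) again — its k=1 value — and the period has length 7.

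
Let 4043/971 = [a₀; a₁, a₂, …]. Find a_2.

9

4043 = 4·971 + 159   →  a_0 = 4
971 = 6·159 + 17   →  a_1 = 6
159 = 9·17 + 6   →  a_2 = 9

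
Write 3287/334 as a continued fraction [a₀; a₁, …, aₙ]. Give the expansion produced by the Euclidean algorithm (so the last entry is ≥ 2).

[9; 1, 5, 3, 3, 5]

3287 = 9·334 + 281
334 = 1·281 + 53
281 = 5·53 + 16
53 = 3·16 + 5
16 = 3·5 + 1
5 = 5·1 + 0  (stop)
So 3287/334 = [9; 1, 5, 3, 3, 5].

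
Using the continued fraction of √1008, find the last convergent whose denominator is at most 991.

24161/761

√1008 = [31; 1, 2, 1, 62, …] (period length 4).
Convergents:
  p_0/q_0 = 31/1
  p_1/q_1 = 32/1
  p_2/q_2 = 95/3
  p_3/q_3 = 127/4
  p_4/q_4 = 7969/251
  p_5/q_5 = 8096/255
  p_6/q_6 = 24161/761
  p_7/q_7 = 32257/1016
q_6 = 761 ≤ 991 < 1016 = q_7, so the answer is 24161/761.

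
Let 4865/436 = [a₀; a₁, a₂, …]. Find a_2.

3

4865 = 11·436 + 69   →  a_0 = 11
436 = 6·69 + 22   →  a_1 = 6
69 = 3·22 + 3   →  a_2 = 3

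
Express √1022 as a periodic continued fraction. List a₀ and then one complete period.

[31; 1, 30, 1, 62]

a₀ = ⌊√1022⌋ = 31.
With m₀=0, d₀=1 and mₖ₊₁ = dₖaₖ − mₖ, dₖ₊₁ = (n − mₖ₊₁²)/dₖ, aₖ₊₁ = ⌊(a₀+mₖ₊₁)/dₖ₊₁⌋:
  k=1: m=31, d=61, a=1
  k=2: m=30, d=2, a=30
  k=3: m=30, d=61, a=1
  k=4: m=31, d=1, a=62
d=1 and a=2a₀=62 at k=4, so the next step gives (m, d) = (31, 61) again — its k=1 value — and the period has length 4.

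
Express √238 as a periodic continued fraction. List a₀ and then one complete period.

[15; 2, 2, 1, 14, 1, 2, 2, 30]

a₀ = ⌊√238⌋ = 15.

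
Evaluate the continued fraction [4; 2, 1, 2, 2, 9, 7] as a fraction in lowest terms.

Using pₖ = aₖpₖ₋₁ + pₖ₋₂ and qₖ = aₖqₖ₋₁ + qₖ₋₂:
  k=0: a=4, p=4, q=1
  k=1: a=2, p=9, q=2
  k=2: a=1, p=13, q=3
  k=3: a=2, p=35, q=8
  k=4: a=2, p=83, q=19
  k=5: a=9, p=782, q=179
  k=6: a=7, p=5557, q=1272

5557/1272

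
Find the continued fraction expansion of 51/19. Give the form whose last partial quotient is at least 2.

[2; 1, 2, 6]

51 = 2×19 + 13
19 = 1×13 + 6
13 = 2×6 + 1
6 = 6×1 + 0  (stop)
So 51/19 = [2; 1, 2, 6].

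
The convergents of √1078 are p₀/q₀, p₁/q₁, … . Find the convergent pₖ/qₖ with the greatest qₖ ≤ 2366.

77617/2364

√1078 = [32; 1, 4, 1, 64, …] (period length 4).
Convergents:
  p_0/q_0 = 32/1
  p_1/q_1 = 33/1
  p_2/q_2 = 164/5
  p_3/q_3 = 197/6
  p_4/q_4 = 12772/389
  p_5/q_5 = 12969/395
  p_6/q_6 = 64648/1969
  p_7/q_7 = 77617/2364
  p_8/q_8 = 5032136/153265
q_7 = 2364 ≤ 2366 < 153265 = q_8, so the answer is 77617/2364.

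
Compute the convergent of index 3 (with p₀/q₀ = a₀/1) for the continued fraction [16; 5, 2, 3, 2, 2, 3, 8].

615/38

Using pₖ = aₖpₖ₋₁ + pₖ₋₂, qₖ = aₖqₖ₋₁ + qₖ₋₂ (with p₋₁=1, p₋₂=0, q₋₁=0, q₋₂=1):
  k=0: a=16, p=16, q=1
  k=1: a=5, p=81, q=5
  k=2: a=2, p=178, q=11
  k=3: a=3, p=615, q=38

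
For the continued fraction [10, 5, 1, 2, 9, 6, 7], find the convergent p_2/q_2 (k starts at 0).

Using pₖ = aₖpₖ₋₁ + pₖ₋₂, qₖ = aₖqₖ₋₁ + qₖ₋₂ (with p₋₁=1, p₋₂=0, q₋₁=0, q₋₂=1):
  k=0: a=10, p=10, q=1
  k=1: a=5, p=51, q=5
  k=2: a=1, p=61, q=6

61/6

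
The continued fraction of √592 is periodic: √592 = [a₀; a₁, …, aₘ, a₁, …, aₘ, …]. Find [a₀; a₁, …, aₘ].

a₀ = ⌊√592⌋ = 24.
With m₀=0, d₀=1 and mₖ₊₁ = dₖaₖ − mₖ, dₖ₊₁ = (n − mₖ₊₁²)/dₖ, aₖ₊₁ = ⌊(a₀+mₖ₊₁)/dₖ₊₁⌋:
  k=1: m=24, d=16, a=3
  k=2: m=24, d=1, a=48
d=1 and a=2a₀=48 at k=2, so the next step gives (m, d) = (24, 16) again — its k=1 value — and the period has length 2.

[24; 3, 48]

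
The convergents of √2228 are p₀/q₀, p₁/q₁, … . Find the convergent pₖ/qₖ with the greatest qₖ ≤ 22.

236/5

√2228 = [47; 4, 1, 22, 1, 4, 94, …] (period length 6).
Convergents:
  p_0/q_0 = 47/1
  p_1/q_1 = 189/4
  p_2/q_2 = 236/5
  p_3/q_3 = 5381/114
q_2 = 5 ≤ 22 < 114 = q_3, so the answer is 236/5.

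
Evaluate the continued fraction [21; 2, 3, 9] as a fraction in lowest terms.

Fold from the inside: start with 9/1.
  3 + 1/9 = 28/9
  2 + 9/28 = 65/28
  21 + 28/65 = 1393/65

1393/65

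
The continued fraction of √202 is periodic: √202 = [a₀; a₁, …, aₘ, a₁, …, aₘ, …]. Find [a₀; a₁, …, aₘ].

a₀ = ⌊√202⌋ = 14.
With m₀=0, d₀=1 and mₖ₊₁ = dₖaₖ − mₖ, dₖ₊₁ = (n − mₖ₊₁²)/dₖ, aₖ₊₁ = ⌊(a₀+mₖ₊₁)/dₖ₊₁⌋:
  k=1: m=14, d=6, a=4
  k=2: m=10, d=17, a=1
  k=3: m=7, d=9, a=2
  k=4: m=11, d=9, a=2
  k=5: m=7, d=17, a=1
  k=6: m=10, d=6, a=4
  k=7: m=14, d=1, a=28
d=1 and a=2a₀=28 at k=7, so the next step gives (m, d) = (14, 6) again — its k=1 value — and the period has length 7.

[14; 4, 1, 2, 2, 1, 4, 28]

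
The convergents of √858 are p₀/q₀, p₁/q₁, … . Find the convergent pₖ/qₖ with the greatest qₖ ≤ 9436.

123640/4221

√858 = [29; 3, 2, 3, 58, …] (period length 4).
Convergents:
  p_0/q_0 = 29/1
  p_1/q_1 = 88/3
  p_2/q_2 = 205/7
  p_3/q_3 = 703/24
  p_4/q_4 = 40979/1399
  p_5/q_5 = 123640/4221
  p_6/q_6 = 288259/9841
q_5 = 4221 ≤ 9436 < 9841 = q_6, so the answer is 123640/4221.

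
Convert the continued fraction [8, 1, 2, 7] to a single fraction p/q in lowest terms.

191/22

Fold from the inside: start with 7/1.
  2 + 1/7 = 15/7
  1 + 7/15 = 22/15
  8 + 15/22 = 191/22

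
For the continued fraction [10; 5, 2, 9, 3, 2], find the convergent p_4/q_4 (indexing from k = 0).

3289/323

Using pₖ = aₖpₖ₋₁ + pₖ₋₂, qₖ = aₖqₖ₋₁ + qₖ₋₂ (with p₋₁=1, p₋₂=0, q₋₁=0, q₋₂=1):
  k=0: a=10, p=10, q=1
  k=1: a=5, p=51, q=5
  k=2: a=2, p=112, q=11
  k=3: a=9, p=1059, q=104
  k=4: a=3, p=3289, q=323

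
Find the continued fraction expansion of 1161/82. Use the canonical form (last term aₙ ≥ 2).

1161 = 14×82 + 13
82 = 6×13 + 4
13 = 3×4 + 1
4 = 4×1 + 0  (stop)
So 1161/82 = [14; 6, 3, 4].

[14; 6, 3, 4]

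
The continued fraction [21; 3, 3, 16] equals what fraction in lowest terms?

3472/163

Using pₖ = aₖpₖ₋₁ + pₖ₋₂ and qₖ = aₖqₖ₋₁ + qₖ₋₂:
  k=0: a=21, p=21, q=1
  k=1: a=3, p=64, q=3
  k=2: a=3, p=213, q=10
  k=3: a=16, p=3472, q=163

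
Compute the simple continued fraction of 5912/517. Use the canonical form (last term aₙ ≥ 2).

[11; 2, 3, 2, 1, 3, 1, 4]

5912 = 11·517 + 225
517 = 2·225 + 67
225 = 3·67 + 24
67 = 2·24 + 19
24 = 1·19 + 5
19 = 3·5 + 4
5 = 1·4 + 1
4 = 4·1 + 0  (stop)
So 5912/517 = [11; 2, 3, 2, 1, 3, 1, 4].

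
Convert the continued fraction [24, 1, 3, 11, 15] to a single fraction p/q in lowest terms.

16809/679

Fold from the inside: start with 15/1.
  11 + 1/15 = 166/15
  3 + 15/166 = 513/166
  1 + 166/513 = 679/513
  24 + 513/679 = 16809/679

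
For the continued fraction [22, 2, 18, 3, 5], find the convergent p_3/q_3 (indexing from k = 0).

Using pₖ = aₖpₖ₋₁ + pₖ₋₂, qₖ = aₖqₖ₋₁ + qₖ₋₂ (with p₋₁=1, p₋₂=0, q₋₁=0, q₋₂=1):
  k=0: a=22, p=22, q=1
  k=1: a=2, p=45, q=2
  k=2: a=18, p=832, q=37
  k=3: a=3, p=2541, q=113

2541/113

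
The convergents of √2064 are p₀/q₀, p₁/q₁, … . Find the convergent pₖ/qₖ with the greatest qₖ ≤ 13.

318/7

√2064 = [45; 2, 3, 7, 3, 2, 90, …] (period length 6).
Convergents:
  p_0/q_0 = 45/1
  p_1/q_1 = 91/2
  p_2/q_2 = 318/7
  p_3/q_3 = 2317/51
q_2 = 7 ≤ 13 < 51 = q_3, so the answer is 318/7.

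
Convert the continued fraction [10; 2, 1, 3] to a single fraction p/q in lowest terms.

Using pₖ = aₖpₖ₋₁ + pₖ₋₂ and qₖ = aₖqₖ₋₁ + qₖ₋₂:
  k=0: a=10, p=10, q=1
  k=1: a=2, p=21, q=2
  k=2: a=1, p=31, q=3
  k=3: a=3, p=114, q=11

114/11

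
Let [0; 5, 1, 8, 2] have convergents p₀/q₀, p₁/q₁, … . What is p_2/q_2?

1/6

Using pₖ = aₖpₖ₋₁ + pₖ₋₂, qₖ = aₖqₖ₋₁ + qₖ₋₂ (with p₋₁=1, p₋₂=0, q₋₁=0, q₋₂=1):
  k=0: a=0, p=0, q=1
  k=1: a=5, p=1, q=5
  k=2: a=1, p=1, q=6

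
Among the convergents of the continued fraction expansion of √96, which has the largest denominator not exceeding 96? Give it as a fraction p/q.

√96 = [9; 1, 3, 1, 18, …] (period length 4).
Convergents:
  p_0/q_0 = 9/1
  p_1/q_1 = 10/1
  p_2/q_2 = 39/4
  p_3/q_3 = 49/5
  p_4/q_4 = 921/94
  p_5/q_5 = 970/99
q_4 = 94 ≤ 96 < 99 = q_5, so the answer is 921/94.

921/94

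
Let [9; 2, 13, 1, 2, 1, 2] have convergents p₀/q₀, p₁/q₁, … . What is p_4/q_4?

Using pₖ = aₖpₖ₋₁ + pₖ₋₂, qₖ = aₖqₖ₋₁ + qₖ₋₂ (with p₋₁=1, p₋₂=0, q₋₁=0, q₋₂=1):
  k=0: a=9, p=9, q=1
  k=1: a=2, p=19, q=2
  k=2: a=13, p=256, q=27
  k=3: a=1, p=275, q=29
  k=4: a=2, p=806, q=85

806/85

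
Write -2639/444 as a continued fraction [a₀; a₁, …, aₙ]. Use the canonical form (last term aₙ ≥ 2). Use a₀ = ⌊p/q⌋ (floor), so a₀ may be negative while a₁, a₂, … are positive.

-2639 = -6*444 + 25
444 = 17*25 + 19
25 = 1*19 + 6
19 = 3*6 + 1
6 = 6*1 + 0  (stop)
So -2639/444 = [-6; 17, 1, 3, 6].

[-6; 17, 1, 3, 6]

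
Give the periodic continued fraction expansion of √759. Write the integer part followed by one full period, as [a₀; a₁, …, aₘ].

[27; 1, 1, 4, 1, 1, 54]

a₀ = ⌊√759⌋ = 27.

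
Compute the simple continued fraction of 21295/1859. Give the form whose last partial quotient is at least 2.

[11; 2, 5, 15, 5, 2]

21295 = 11×1859 + 846
1859 = 2×846 + 167
846 = 5×167 + 11
167 = 15×11 + 2
11 = 5×2 + 1
2 = 2×1 + 0  (stop)
So 21295/1859 = [11; 2, 5, 15, 5, 2].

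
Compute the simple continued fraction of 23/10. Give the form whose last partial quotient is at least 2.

[2; 3, 3]

23 = 2·10 + 3
10 = 3·3 + 1
3 = 3·1 + 0  (stop)
So 23/10 = [2; 3, 3].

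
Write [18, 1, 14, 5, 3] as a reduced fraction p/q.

Using pₖ = aₖpₖ₋₁ + pₖ₋₂ and qₖ = aₖqₖ₋₁ + qₖ₋₂:
  k=0: a=18, p=18, q=1
  k=1: a=1, p=19, q=1
  k=2: a=14, p=284, q=15
  k=3: a=5, p=1439, q=76
  k=4: a=3, p=4601, q=243

4601/243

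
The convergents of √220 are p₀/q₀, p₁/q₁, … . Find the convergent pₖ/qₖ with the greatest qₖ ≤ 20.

89/6

√220 = [14; 1, 4, 1, 28, …] (period length 4).
Convergents:
  p_0/q_0 = 14/1
  p_1/q_1 = 15/1
  p_2/q_2 = 74/5
  p_3/q_3 = 89/6
  p_4/q_4 = 2566/173
q_3 = 6 ≤ 20 < 173 = q_4, so the answer is 89/6.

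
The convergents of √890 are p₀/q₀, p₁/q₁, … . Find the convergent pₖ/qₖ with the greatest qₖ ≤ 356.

10531/353

√890 = [29; 1, 4, 1, 58, …] (period length 4).
Convergents:
  p_0/q_0 = 29/1
  p_1/q_1 = 30/1
  p_2/q_2 = 149/5
  p_3/q_3 = 179/6
  p_4/q_4 = 10531/353
  p_5/q_5 = 10710/359
q_4 = 353 ≤ 356 < 359 = q_5, so the answer is 10531/353.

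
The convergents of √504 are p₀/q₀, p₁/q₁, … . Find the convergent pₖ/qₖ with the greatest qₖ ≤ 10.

√504 = [22; 2, 4, 2, 44, …] (period length 4).
Convergents:
  p_0/q_0 = 22/1
  p_1/q_1 = 45/2
  p_2/q_2 = 202/9
  p_3/q_3 = 449/20
q_2 = 9 ≤ 10 < 20 = q_3, so the answer is 202/9.

202/9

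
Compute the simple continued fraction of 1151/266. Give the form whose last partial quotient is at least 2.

[4; 3, 17, 2, 2]

1151 = 4×266 + 87
266 = 3×87 + 5
87 = 17×5 + 2
5 = 2×2 + 1
2 = 2×1 + 0  (stop)
So 1151/266 = [4; 3, 17, 2, 2].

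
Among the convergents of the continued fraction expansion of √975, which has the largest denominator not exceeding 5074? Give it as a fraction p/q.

77719/2489

√975 = [31; 4, 2, 4, 62, …] (period length 4).
Convergents:
  p_0/q_0 = 31/1
  p_1/q_1 = 125/4
  p_2/q_2 = 281/9
  p_3/q_3 = 1249/40
  p_4/q_4 = 77719/2489
  p_5/q_5 = 312125/9996
q_4 = 2489 ≤ 5074 < 9996 = q_5, so the answer is 77719/2489.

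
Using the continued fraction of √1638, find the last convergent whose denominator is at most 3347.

√1638 = [40; 2, 8, 2, 80, …] (period length 4).
Convergents:
  p_0/q_0 = 40/1
  p_1/q_1 = 81/2
  p_2/q_2 = 688/17
  p_3/q_3 = 1457/36
  p_4/q_4 = 117248/2897
  p_5/q_5 = 235953/5830
q_4 = 2897 ≤ 3347 < 5830 = q_5, so the answer is 117248/2897.

117248/2897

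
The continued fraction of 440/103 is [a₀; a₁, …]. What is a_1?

3

440 = 4·103 + 28   →  a_0 = 4
103 = 3·28 + 19   →  a_1 = 3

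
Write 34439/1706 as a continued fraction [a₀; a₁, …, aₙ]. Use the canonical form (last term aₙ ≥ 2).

34439 = 20×1706 + 319
1706 = 5×319 + 111
319 = 2×111 + 97
111 = 1×97 + 14
97 = 6×14 + 13
14 = 1×13 + 1
13 = 13×1 + 0  (stop)
So 34439/1706 = [20; 5, 2, 1, 6, 1, 13].

[20; 5, 2, 1, 6, 1, 13]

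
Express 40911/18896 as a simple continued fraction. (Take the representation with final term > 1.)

40911 = 2·18896 + 3119
18896 = 6·3119 + 182
3119 = 17·182 + 25
182 = 7·25 + 7
25 = 3·7 + 4
7 = 1·4 + 3
4 = 1·3 + 1
3 = 3·1 + 0  (stop)
So 40911/18896 = [2; 6, 17, 7, 3, 1, 1, 3].

[2; 6, 17, 7, 3, 1, 1, 3]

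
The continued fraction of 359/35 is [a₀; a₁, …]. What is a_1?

3

359 = 10·35 + 9   →  a_0 = 10
35 = 3·9 + 8   →  a_1 = 3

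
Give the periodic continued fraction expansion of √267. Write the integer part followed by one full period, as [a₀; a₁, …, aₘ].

[16; 2, 1, 15, 1, 2, 32]

a₀ = ⌊√267⌋ = 16.
With m₀=0, d₀=1 and mₖ₊₁ = dₖaₖ − mₖ, dₖ₊₁ = (n − mₖ₊₁²)/dₖ, aₖ₊₁ = ⌊(a₀+mₖ₊₁)/dₖ₊₁⌋:
  k=1: m=16, d=11, a=2
  k=2: m=6, d=21, a=1
  k=3: m=15, d=2, a=15
  k=4: m=15, d=21, a=1
  k=5: m=6, d=11, a=2
  k=6: m=16, d=1, a=32
d=1 and a=2a₀=32 at k=6, so the next step gives (m, d) = (16, 11) again — its k=1 value — and the period has length 6.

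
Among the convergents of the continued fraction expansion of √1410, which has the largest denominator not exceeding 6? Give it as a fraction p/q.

√1410 = [37; 1, 1, 4, 1, 1, 74, …] (period length 6).
Convergents:
  p_0/q_0 = 37/1
  p_1/q_1 = 38/1
  p_2/q_2 = 75/2
  p_3/q_3 = 338/9
q_2 = 2 ≤ 6 < 9 = q_3, so the answer is 75/2.

75/2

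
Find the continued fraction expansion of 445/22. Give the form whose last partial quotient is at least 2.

445 = 20×22 + 5
22 = 4×5 + 2
5 = 2×2 + 1
2 = 2×1 + 0  (stop)
So 445/22 = [20; 4, 2, 2].

[20; 4, 2, 2]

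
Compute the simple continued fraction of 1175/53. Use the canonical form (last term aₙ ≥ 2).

1175 = 22·53 + 9
53 = 5·9 + 8
9 = 1·8 + 1
8 = 8·1 + 0  (stop)
So 1175/53 = [22; 5, 1, 8].

[22; 5, 1, 8]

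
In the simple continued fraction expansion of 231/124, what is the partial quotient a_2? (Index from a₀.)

231 = 1·124 + 107   →  a_0 = 1
124 = 1·107 + 17   →  a_1 = 1
107 = 6·17 + 5   →  a_2 = 6

6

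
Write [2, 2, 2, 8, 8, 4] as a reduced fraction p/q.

Fold from the inside: start with 4/1.
  8 + 1/4 = 33/4
  8 + 4/33 = 268/33
  2 + 33/268 = 569/268
  2 + 268/569 = 1406/569
  2 + 569/1406 = 3381/1406

3381/1406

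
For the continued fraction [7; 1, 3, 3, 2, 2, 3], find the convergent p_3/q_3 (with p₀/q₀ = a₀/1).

Using pₖ = aₖpₖ₋₁ + pₖ₋₂, qₖ = aₖqₖ₋₁ + qₖ₋₂ (with p₋₁=1, p₋₂=0, q₋₁=0, q₋₂=1):
  k=0: a=7, p=7, q=1
  k=1: a=1, p=8, q=1
  k=2: a=3, p=31, q=4
  k=3: a=3, p=101, q=13

101/13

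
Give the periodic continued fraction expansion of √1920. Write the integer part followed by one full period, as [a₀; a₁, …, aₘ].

[43; 1, 4, 2, 21, 2, 4, 1, 86]

a₀ = ⌊√1920⌋ = 43.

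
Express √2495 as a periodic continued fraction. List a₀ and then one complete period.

a₀ = ⌊√2495⌋ = 49.
With m₀=0, d₀=1 and mₖ₊₁ = dₖaₖ − mₖ, dₖ₊₁ = (n − mₖ₊₁²)/dₖ, aₖ₊₁ = ⌊(a₀+mₖ₊₁)/dₖ₊₁⌋:
  k=1: m=49, d=94, a=1
  k=2: m=45, d=5, a=18
  k=3: m=45, d=94, a=1
  k=4: m=49, d=1, a=98
d=1 and a=2a₀=98 at k=4, so the next step gives (m, d) = (49, 94) again — its k=1 value — and the period has length 4.

[49; 1, 18, 1, 98]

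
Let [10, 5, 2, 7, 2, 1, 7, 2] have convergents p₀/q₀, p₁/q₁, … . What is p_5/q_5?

2617/257

Using pₖ = aₖpₖ₋₁ + pₖ₋₂, qₖ = aₖqₖ₋₁ + qₖ₋₂ (with p₋₁=1, p₋₂=0, q₋₁=0, q₋₂=1):
  k=0: a=10, p=10, q=1
  k=1: a=5, p=51, q=5
  k=2: a=2, p=112, q=11
  k=3: a=7, p=835, q=82
  k=4: a=2, p=1782, q=175
  k=5: a=1, p=2617, q=257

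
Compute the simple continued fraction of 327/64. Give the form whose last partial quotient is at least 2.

327 = 5·64 + 7
64 = 9·7 + 1
7 = 7·1 + 0  (stop)
So 327/64 = [5; 9, 7].

[5; 9, 7]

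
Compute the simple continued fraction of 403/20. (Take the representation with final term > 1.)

403 = 20*20 + 3
20 = 6*3 + 2
3 = 1*2 + 1
2 = 2*1 + 0  (stop)
So 403/20 = [20; 6, 1, 2].

[20; 6, 1, 2]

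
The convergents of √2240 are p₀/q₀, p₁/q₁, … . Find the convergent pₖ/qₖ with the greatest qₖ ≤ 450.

√2240 = [47; 3, 23, 3, 94, …] (period length 4).
Convergents:
  p_0/q_0 = 47/1
  p_1/q_1 = 142/3
  p_2/q_2 = 3313/70
  p_3/q_3 = 10081/213
  p_4/q_4 = 950927/20092
q_3 = 213 ≤ 450 < 20092 = q_4, so the answer is 10081/213.

10081/213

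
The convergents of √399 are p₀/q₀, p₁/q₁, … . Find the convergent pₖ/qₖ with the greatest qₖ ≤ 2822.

31940/1599

√399 = [19; 1, 38, …] (period length 2).
Convergents:
  p_0/q_0 = 19/1
  p_1/q_1 = 20/1
  p_2/q_2 = 779/39
  p_3/q_3 = 799/40
  p_4/q_4 = 31141/1559
  p_5/q_5 = 31940/1599
  p_6/q_6 = 1244861/62321
q_5 = 1599 ≤ 2822 < 62321 = q_6, so the answer is 31940/1599.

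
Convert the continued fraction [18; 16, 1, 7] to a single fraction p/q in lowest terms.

2438/135

Using pₖ = aₖpₖ₋₁ + pₖ₋₂ and qₖ = aₖqₖ₋₁ + qₖ₋₂:
  k=0: a=18, p=18, q=1
  k=1: a=16, p=289, q=16
  k=2: a=1, p=307, q=17
  k=3: a=7, p=2438, q=135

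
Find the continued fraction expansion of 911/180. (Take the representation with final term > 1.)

911 = 5×180 + 11
180 = 16×11 + 4
11 = 2×4 + 3
4 = 1×3 + 1
3 = 3×1 + 0  (stop)
So 911/180 = [5; 16, 2, 1, 3].

[5; 16, 2, 1, 3]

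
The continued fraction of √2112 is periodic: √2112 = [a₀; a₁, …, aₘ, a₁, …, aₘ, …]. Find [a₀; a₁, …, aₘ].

[45; 1, 21, 1, 90]

a₀ = ⌊√2112⌋ = 45.
With m₀=0, d₀=1 and mₖ₊₁ = dₖaₖ − mₖ, dₖ₊₁ = (n − mₖ₊₁²)/dₖ, aₖ₊₁ = ⌊(a₀+mₖ₊₁)/dₖ₊₁⌋:
  k=1: m=45, d=87, a=1
  k=2: m=42, d=4, a=21
  k=3: m=42, d=87, a=1
  k=4: m=45, d=1, a=90
d=1 and a=2a₀=90 at k=4, so the next step gives (m, d) = (45, 87) again — its k=1 value — and the period has length 4.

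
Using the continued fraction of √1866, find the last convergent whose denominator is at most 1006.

15551/360

√1866 = [43; 5, 14, 5, 86, …] (period length 4).
Convergents:
  p_0/q_0 = 43/1
  p_1/q_1 = 216/5
  p_2/q_2 = 3067/71
  p_3/q_3 = 15551/360
  p_4/q_4 = 1340453/31031
q_3 = 360 ≤ 1006 < 31031 = q_4, so the answer is 15551/360.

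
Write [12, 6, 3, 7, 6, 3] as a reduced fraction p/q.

32803/2698

Fold from the inside: start with 3/1.
  6 + 1/3 = 19/3
  7 + 3/19 = 136/19
  3 + 19/136 = 427/136
  6 + 136/427 = 2698/427
  12 + 427/2698 = 32803/2698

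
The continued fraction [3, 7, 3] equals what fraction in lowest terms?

Using pₖ = aₖpₖ₋₁ + pₖ₋₂ and qₖ = aₖqₖ₋₁ + qₖ₋₂:
  k=0: a=3, p=3, q=1
  k=1: a=7, p=22, q=7
  k=2: a=3, p=69, q=22

69/22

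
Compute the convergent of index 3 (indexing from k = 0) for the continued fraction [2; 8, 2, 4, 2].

Using pₖ = aₖpₖ₋₁ + pₖ₋₂, qₖ = aₖqₖ₋₁ + qₖ₋₂ (with p₋₁=1, p₋₂=0, q₋₁=0, q₋₂=1):
  k=0: a=2, p=2, q=1
  k=1: a=8, p=17, q=8
  k=2: a=2, p=36, q=17
  k=3: a=4, p=161, q=76

161/76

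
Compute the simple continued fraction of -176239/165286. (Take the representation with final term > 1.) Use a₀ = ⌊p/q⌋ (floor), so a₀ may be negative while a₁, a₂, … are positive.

[-2; 1, 14, 11, 19, 17, 3]

-176239 = -2×165286 + 154333
165286 = 1×154333 + 10953
154333 = 14×10953 + 991
10953 = 11×991 + 52
991 = 19×52 + 3
52 = 17×3 + 1
3 = 3×1 + 0  (stop)
So -176239/165286 = [-2; 1, 14, 11, 19, 17, 3].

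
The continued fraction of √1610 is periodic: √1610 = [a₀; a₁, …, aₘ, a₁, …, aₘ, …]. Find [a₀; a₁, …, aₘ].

[40; 8, 80]

a₀ = ⌊√1610⌋ = 40.
With m₀=0, d₀=1 and mₖ₊₁ = dₖaₖ − mₖ, dₖ₊₁ = (n − mₖ₊₁²)/dₖ, aₖ₊₁ = ⌊(a₀+mₖ₊₁)/dₖ₊₁⌋:
  k=1: m=40, d=10, a=8
  k=2: m=40, d=1, a=80
d=1 and a=2a₀=80 at k=2, so the next step gives (m, d) = (40, 10) again — its k=1 value — and the period has length 2.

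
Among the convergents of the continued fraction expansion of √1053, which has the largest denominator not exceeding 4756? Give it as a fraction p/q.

√1053 = [32; 2, 4, 2, 64, …] (period length 4).
Convergents:
  p_0/q_0 = 32/1
  p_1/q_1 = 65/2
  p_2/q_2 = 292/9
  p_3/q_3 = 649/20
  p_4/q_4 = 41828/1289
  p_5/q_5 = 84305/2598
  p_6/q_6 = 379048/11681
q_5 = 2598 ≤ 4756 < 11681 = q_6, so the answer is 84305/2598.

84305/2598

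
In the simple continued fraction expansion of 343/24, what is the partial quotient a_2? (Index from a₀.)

2

343 = 14·24 + 7   →  a_0 = 14
24 = 3·7 + 3   →  a_1 = 3
7 = 2·3 + 1   →  a_2 = 2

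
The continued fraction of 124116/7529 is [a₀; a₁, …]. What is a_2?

124116 = 16·7529 + 3652   →  a_0 = 16
7529 = 2·3652 + 225   →  a_1 = 2
3652 = 16·225 + 52   →  a_2 = 16

16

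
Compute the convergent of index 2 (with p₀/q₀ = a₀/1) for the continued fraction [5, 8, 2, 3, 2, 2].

Using pₖ = aₖpₖ₋₁ + pₖ₋₂, qₖ = aₖqₖ₋₁ + qₖ₋₂ (with p₋₁=1, p₋₂=0, q₋₁=0, q₋₂=1):
  k=0: a=5, p=5, q=1
  k=1: a=8, p=41, q=8
  k=2: a=2, p=87, q=17

87/17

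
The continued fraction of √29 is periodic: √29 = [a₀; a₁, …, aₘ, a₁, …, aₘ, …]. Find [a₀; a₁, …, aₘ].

a₀ = ⌊√29⌋ = 5.
With m₀=0, d₀=1 and mₖ₊₁ = dₖaₖ − mₖ, dₖ₊₁ = (n − mₖ₊₁²)/dₖ, aₖ₊₁ = ⌊(a₀+mₖ₊₁)/dₖ₊₁⌋:
  k=1: m=5, d=4, a=2
  k=2: m=3, d=5, a=1
  k=3: m=2, d=5, a=1
  k=4: m=3, d=4, a=2
  k=5: m=5, d=1, a=10
d=1 and a=2a₀=10 at k=5, so the next step gives (m, d) = (5, 4) again — its k=1 value — and the period has length 5.

[5; 2, 1, 1, 2, 10]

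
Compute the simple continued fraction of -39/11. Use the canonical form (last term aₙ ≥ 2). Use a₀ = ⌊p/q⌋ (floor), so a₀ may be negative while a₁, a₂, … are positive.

-39 = -4*11 + 5
11 = 2*5 + 1
5 = 5*1 + 0  (stop)
So -39/11 = [-4; 2, 5].

[-4; 2, 5]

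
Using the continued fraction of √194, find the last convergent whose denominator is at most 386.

√194 = [13; 1, 12, 1, 26, …] (period length 4).
Convergents:
  p_0/q_0 = 13/1
  p_1/q_1 = 14/1
  p_2/q_2 = 181/13
  p_3/q_3 = 195/14
  p_4/q_4 = 5251/377
  p_5/q_5 = 5446/391
q_4 = 377 ≤ 386 < 391 = q_5, so the answer is 5251/377.

5251/377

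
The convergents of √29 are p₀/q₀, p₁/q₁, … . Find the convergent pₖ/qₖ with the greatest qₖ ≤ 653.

2251/418

√29 = [5; 2, 1, 1, 2, 10, …] (period length 5).
Convergents:
  p_0/q_0 = 5/1
  p_1/q_1 = 11/2
  p_2/q_2 = 16/3
  p_3/q_3 = 27/5
  p_4/q_4 = 70/13
  p_5/q_5 = 727/135
  p_6/q_6 = 1524/283
  p_7/q_7 = 2251/418
  p_8/q_8 = 3775/701
q_7 = 418 ≤ 653 < 701 = q_8, so the answer is 2251/418.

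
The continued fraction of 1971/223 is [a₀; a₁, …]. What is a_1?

1971 = 8·223 + 187   →  a_0 = 8
223 = 1·187 + 36   →  a_1 = 1

1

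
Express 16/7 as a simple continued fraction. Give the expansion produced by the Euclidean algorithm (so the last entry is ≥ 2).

[2; 3, 2]

16 = 2×7 + 2
7 = 3×2 + 1
2 = 2×1 + 0  (stop)
So 16/7 = [2; 3, 2].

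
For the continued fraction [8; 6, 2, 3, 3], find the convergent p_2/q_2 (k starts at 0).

106/13

Using pₖ = aₖpₖ₋₁ + pₖ₋₂, qₖ = aₖqₖ₋₁ + qₖ₋₂ (with p₋₁=1, p₋₂=0, q₋₁=0, q₋₂=1):
  k=0: a=8, p=8, q=1
  k=1: a=6, p=49, q=6
  k=2: a=2, p=106, q=13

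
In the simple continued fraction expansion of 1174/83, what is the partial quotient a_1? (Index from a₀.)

1174 = 14·83 + 12   →  a_0 = 14
83 = 6·12 + 11   →  a_1 = 6

6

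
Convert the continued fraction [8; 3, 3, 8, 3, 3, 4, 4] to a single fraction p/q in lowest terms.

129963/15656

Fold from the inside: start with 4/1.
  4 + 1/4 = 17/4
  3 + 4/17 = 55/17
  3 + 17/55 = 182/55
  8 + 55/182 = 1511/182
  3 + 182/1511 = 4715/1511
  3 + 1511/4715 = 15656/4715
  8 + 4715/15656 = 129963/15656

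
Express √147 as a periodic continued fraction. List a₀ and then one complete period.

[12; 8, 24]

a₀ = ⌊√147⌋ = 12.
With m₀=0, d₀=1 and mₖ₊₁ = dₖaₖ − mₖ, dₖ₊₁ = (n − mₖ₊₁²)/dₖ, aₖ₊₁ = ⌊(a₀+mₖ₊₁)/dₖ₊₁⌋:
  k=1: m=12, d=3, a=8
  k=2: m=12, d=1, a=24
d=1 and a=2a₀=24 at k=2, so the next step gives (m, d) = (12, 3) again — its k=1 value — and the period has length 2.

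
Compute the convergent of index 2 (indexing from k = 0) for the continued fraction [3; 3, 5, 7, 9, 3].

Using pₖ = aₖpₖ₋₁ + pₖ₋₂, qₖ = aₖqₖ₋₁ + qₖ₋₂ (with p₋₁=1, p₋₂=0, q₋₁=0, q₋₂=1):
  k=0: a=3, p=3, q=1
  k=1: a=3, p=10, q=3
  k=2: a=5, p=53, q=16

53/16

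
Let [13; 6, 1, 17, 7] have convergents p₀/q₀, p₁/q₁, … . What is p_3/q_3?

1643/125

Using pₖ = aₖpₖ₋₁ + pₖ₋₂, qₖ = aₖqₖ₋₁ + qₖ₋₂ (with p₋₁=1, p₋₂=0, q₋₁=0, q₋₂=1):
  k=0: a=13, p=13, q=1
  k=1: a=6, p=79, q=6
  k=2: a=1, p=92, q=7
  k=3: a=17, p=1643, q=125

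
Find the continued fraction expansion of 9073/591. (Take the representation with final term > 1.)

[15; 2, 1, 5, 3, 3, 3]

9073 = 15·591 + 208
591 = 2·208 + 175
208 = 1·175 + 33
175 = 5·33 + 10
33 = 3·10 + 3
10 = 3·3 + 1
3 = 3·1 + 0  (stop)
So 9073/591 = [15; 2, 1, 5, 3, 3, 3].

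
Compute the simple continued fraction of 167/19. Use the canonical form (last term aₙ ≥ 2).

167 = 8×19 + 15
19 = 1×15 + 4
15 = 3×4 + 3
4 = 1×3 + 1
3 = 3×1 + 0  (stop)
So 167/19 = [8; 1, 3, 1, 3].

[8; 1, 3, 1, 3]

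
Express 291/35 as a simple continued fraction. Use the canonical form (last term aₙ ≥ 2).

[8; 3, 5, 2]

291 = 8*35 + 11
35 = 3*11 + 2
11 = 5*2 + 1
2 = 2*1 + 0  (stop)
So 291/35 = [8; 3, 5, 2].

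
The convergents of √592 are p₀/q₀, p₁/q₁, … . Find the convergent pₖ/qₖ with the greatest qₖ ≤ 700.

10657/438

√592 = [24; 3, 48, …] (period length 2).
Convergents:
  p_0/q_0 = 24/1
  p_1/q_1 = 73/3
  p_2/q_2 = 3528/145
  p_3/q_3 = 10657/438
  p_4/q_4 = 515064/21169
q_3 = 438 ≤ 700 < 21169 = q_4, so the answer is 10657/438.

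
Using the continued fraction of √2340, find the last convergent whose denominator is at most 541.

12432/257

√2340 = [48; 2, 1, 2, 10, 2, 1, 2, 96, …] (period length 8).
Convergents:
  p_0/q_0 = 48/1
  p_1/q_1 = 97/2
  p_2/q_2 = 145/3
  p_3/q_3 = 387/8
  p_4/q_4 = 4015/83
  p_5/q_5 = 8417/174
  p_6/q_6 = 12432/257
  p_7/q_7 = 33281/688
q_6 = 257 ≤ 541 < 688 = q_7, so the answer is 12432/257.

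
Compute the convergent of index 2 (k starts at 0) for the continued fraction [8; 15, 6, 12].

Using pₖ = aₖpₖ₋₁ + pₖ₋₂, qₖ = aₖqₖ₋₁ + qₖ₋₂ (with p₋₁=1, p₋₂=0, q₋₁=0, q₋₂=1):
  k=0: a=8, p=8, q=1
  k=1: a=15, p=121, q=15
  k=2: a=6, p=734, q=91

734/91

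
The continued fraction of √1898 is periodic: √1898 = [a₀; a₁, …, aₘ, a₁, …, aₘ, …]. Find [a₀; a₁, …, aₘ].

[43; 1, 1, 3, 3, 1, 1, 86]

a₀ = ⌊√1898⌋ = 43.
With m₀=0, d₀=1 and mₖ₊₁ = dₖaₖ − mₖ, dₖ₊₁ = (n − mₖ₊₁²)/dₖ, aₖ₊₁ = ⌊(a₀+mₖ₊₁)/dₖ₊₁⌋:
  k=1: m=43, d=49, a=1
  k=2: m=6, d=38, a=1
  k=3: m=32, d=23, a=3
  k=4: m=37, d=23, a=3
  k=5: m=32, d=38, a=1
  k=6: m=6, d=49, a=1
  k=7: m=43, d=1, a=86
d=1 and a=2a₀=86 at k=7, so the next step gives (m, d) = (43, 49) again — its k=1 value — and the period has length 7.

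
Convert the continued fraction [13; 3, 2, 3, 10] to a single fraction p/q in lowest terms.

3283/247

Fold from the inside: start with 10/1.
  3 + 1/10 = 31/10
  2 + 10/31 = 72/31
  3 + 31/72 = 247/72
  13 + 72/247 = 3283/247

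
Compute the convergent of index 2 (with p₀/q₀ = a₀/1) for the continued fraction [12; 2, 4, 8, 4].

Using pₖ = aₖpₖ₋₁ + pₖ₋₂, qₖ = aₖqₖ₋₁ + qₖ₋₂ (with p₋₁=1, p₋₂=0, q₋₁=0, q₋₂=1):
  k=0: a=12, p=12, q=1
  k=1: a=2, p=25, q=2
  k=2: a=4, p=112, q=9

112/9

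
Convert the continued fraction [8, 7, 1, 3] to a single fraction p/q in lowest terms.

Fold from the inside: start with 3/1.
  1 + 1/3 = 4/3
  7 + 3/4 = 31/4
  8 + 4/31 = 252/31

252/31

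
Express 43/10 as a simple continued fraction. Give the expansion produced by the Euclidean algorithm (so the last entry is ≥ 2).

[4; 3, 3]

43 = 4*10 + 3
10 = 3*3 + 1
3 = 3*1 + 0  (stop)
So 43/10 = [4; 3, 3].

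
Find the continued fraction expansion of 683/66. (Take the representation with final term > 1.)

[10; 2, 1, 6, 1, 2]

683 = 10×66 + 23
66 = 2×23 + 20
23 = 1×20 + 3
20 = 6×3 + 2
3 = 1×2 + 1
2 = 2×1 + 0  (stop)
So 683/66 = [10; 2, 1, 6, 1, 2].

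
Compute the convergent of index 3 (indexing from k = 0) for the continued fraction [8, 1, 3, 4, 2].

149/17

Using pₖ = aₖpₖ₋₁ + pₖ₋₂, qₖ = aₖqₖ₋₁ + qₖ₋₂ (with p₋₁=1, p₋₂=0, q₋₁=0, q₋₂=1):
  k=0: a=8, p=8, q=1
  k=1: a=1, p=9, q=1
  k=2: a=3, p=35, q=4
  k=3: a=4, p=149, q=17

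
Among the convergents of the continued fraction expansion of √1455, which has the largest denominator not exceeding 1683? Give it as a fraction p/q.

√1455 = [38; 6, 1, 11, 1, 6, 76, …] (period length 6).
Convergents:
  p_0/q_0 = 38/1
  p_1/q_1 = 229/6
  p_2/q_2 = 267/7
  p_3/q_3 = 3166/83
  p_4/q_4 = 3433/90
  p_5/q_5 = 23764/623
  p_6/q_6 = 1809497/47438
q_5 = 623 ≤ 1683 < 47438 = q_6, so the answer is 23764/623.

23764/623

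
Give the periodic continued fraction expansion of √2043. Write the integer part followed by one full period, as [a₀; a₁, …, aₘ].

[45; 5, 90]

a₀ = ⌊√2043⌋ = 45.
With m₀=0, d₀=1 and mₖ₊₁ = dₖaₖ − mₖ, dₖ₊₁ = (n − mₖ₊₁²)/dₖ, aₖ₊₁ = ⌊(a₀+mₖ₊₁)/dₖ₊₁⌋:
  k=1: m=45, d=18, a=5
  k=2: m=45, d=1, a=90
d=1 and a=2a₀=90 at k=2, so the next step gives (m, d) = (45, 18) again — its k=1 value — and the period has length 2.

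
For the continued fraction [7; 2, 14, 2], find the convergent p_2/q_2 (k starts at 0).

217/29

Using pₖ = aₖpₖ₋₁ + pₖ₋₂, qₖ = aₖqₖ₋₁ + qₖ₋₂ (with p₋₁=1, p₋₂=0, q₋₁=0, q₋₂=1):
  k=0: a=7, p=7, q=1
  k=1: a=2, p=15, q=2
  k=2: a=14, p=217, q=29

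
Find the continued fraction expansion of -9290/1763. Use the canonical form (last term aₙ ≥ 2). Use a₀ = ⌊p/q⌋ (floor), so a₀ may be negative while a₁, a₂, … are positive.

-9290 = -6×1763 + 1288
1763 = 1×1288 + 475
1288 = 2×475 + 338
475 = 1×338 + 137
338 = 2×137 + 64
137 = 2×64 + 9
64 = 7×9 + 1
9 = 9×1 + 0  (stop)
So -9290/1763 = [-6; 1, 2, 1, 2, 2, 7, 9].

[-6; 1, 2, 1, 2, 2, 7, 9]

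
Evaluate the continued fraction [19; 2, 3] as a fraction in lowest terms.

Using pₖ = aₖpₖ₋₁ + pₖ₋₂ and qₖ = aₖqₖ₋₁ + qₖ₋₂:
  k=0: a=19, p=19, q=1
  k=1: a=2, p=39, q=2
  k=2: a=3, p=136, q=7

136/7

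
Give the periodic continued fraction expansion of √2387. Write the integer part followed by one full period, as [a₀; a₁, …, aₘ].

a₀ = ⌊√2387⌋ = 48.
With m₀=0, d₀=1 and mₖ₊₁ = dₖaₖ − mₖ, dₖ₊₁ = (n − mₖ₊₁²)/dₖ, aₖ₊₁ = ⌊(a₀+mₖ₊₁)/dₖ₊₁⌋:
  k=1: m=48, d=83, a=1
  k=2: m=35, d=14, a=5
  k=3: m=35, d=83, a=1
  k=4: m=48, d=1, a=96
d=1 and a=2a₀=96 at k=4, so the next step gives (m, d) = (48, 83) again — its k=1 value — and the period has length 4.

[48; 1, 5, 1, 96]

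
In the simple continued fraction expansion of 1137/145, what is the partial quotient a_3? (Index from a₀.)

3

1137 = 7·145 + 122   →  a_0 = 7
145 = 1·122 + 23   →  a_1 = 1
122 = 5·23 + 7   →  a_2 = 5
23 = 3·7 + 2   →  a_3 = 3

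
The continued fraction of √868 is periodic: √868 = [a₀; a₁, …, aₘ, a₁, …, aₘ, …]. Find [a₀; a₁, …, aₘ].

[29; 2, 6, 19, 2, 19, 6, 2, 58]

a₀ = ⌊√868⌋ = 29.
With m₀=0, d₀=1 and mₖ₊₁ = dₖaₖ − mₖ, dₖ₊₁ = (n − mₖ₊₁²)/dₖ, aₖ₊₁ = ⌊(a₀+mₖ₊₁)/dₖ₊₁⌋:
  k=1: m=29, d=27, a=2
  k=2: m=25, d=9, a=6
  k=3: m=29, d=3, a=19
  k=4: m=28, d=28, a=2
  k=5: m=28, d=3, a=19
  k=6: m=29, d=9, a=6
  k=7: m=25, d=27, a=2
  k=8: m=29, d=1, a=58
d=1 and a=2a₀=58 at k=8, so the next step gives (m, d) = (29, 27) again — its k=1 value — and the period has length 8.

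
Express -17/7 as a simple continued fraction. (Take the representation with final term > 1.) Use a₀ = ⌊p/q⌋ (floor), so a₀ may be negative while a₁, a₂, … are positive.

[-3; 1, 1, 3]

-17 = -3*7 + 4
7 = 1*4 + 3
4 = 1*3 + 1
3 = 3*1 + 0  (stop)
So -17/7 = [-3; 1, 1, 3].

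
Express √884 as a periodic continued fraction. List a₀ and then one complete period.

a₀ = ⌊√884⌋ = 29.

[29; 1, 2, 1, 2, 1, 2, 1, 58]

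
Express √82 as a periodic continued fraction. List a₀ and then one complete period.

[9; 18]

a₀ = ⌊√82⌋ = 9.
With m₀=0, d₀=1 and mₖ₊₁ = dₖaₖ − mₖ, dₖ₊₁ = (n − mₖ₊₁²)/dₖ, aₖ₊₁ = ⌊(a₀+mₖ₊₁)/dₖ₊₁⌋:
  k=1: m=9, d=1, a=18
d=1 and a=2a₀=18 at k=1, so the next step gives (m, d) = (9, 1) again — its k=1 value — and the period has length 1.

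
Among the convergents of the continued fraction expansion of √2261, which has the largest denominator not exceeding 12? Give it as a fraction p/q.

523/11

√2261 = [47; 1, 1, 4, 1, 1, 94, …] (period length 6).
Convergents:
  p_0/q_0 = 47/1
  p_1/q_1 = 48/1
  p_2/q_2 = 95/2
  p_3/q_3 = 428/9
  p_4/q_4 = 523/11
  p_5/q_5 = 951/20
q_4 = 11 ≤ 12 < 20 = q_5, so the answer is 523/11.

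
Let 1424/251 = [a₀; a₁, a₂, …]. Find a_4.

1424 = 5·251 + 169   →  a_0 = 5
251 = 1·169 + 82   →  a_1 = 1
169 = 2·82 + 5   →  a_2 = 2
82 = 16·5 + 2   →  a_3 = 16
5 = 2·2 + 1   →  a_4 = 2

2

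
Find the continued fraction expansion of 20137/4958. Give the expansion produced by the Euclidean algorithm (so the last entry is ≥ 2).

20137 = 4*4958 + 305
4958 = 16*305 + 78
305 = 3*78 + 71
78 = 1*71 + 7
71 = 10*7 + 1
7 = 7*1 + 0  (stop)
So 20137/4958 = [4; 16, 3, 1, 10, 7].

[4; 16, 3, 1, 10, 7]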